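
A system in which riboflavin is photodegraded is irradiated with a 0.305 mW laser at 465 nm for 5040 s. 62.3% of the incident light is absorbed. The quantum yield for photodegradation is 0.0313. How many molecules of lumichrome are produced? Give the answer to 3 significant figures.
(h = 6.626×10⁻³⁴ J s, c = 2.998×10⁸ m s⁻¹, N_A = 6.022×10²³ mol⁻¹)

7.02×10¹⁶ molecules

Photon energy at 465 nm: hc/λ = (6.626×10⁻³⁴)(2.998×10⁸)/(465×10⁻⁹) = 4.272×10⁻¹⁹ J.
Energy delivered: (0.305 mW)(5040 s) = 1.537 J.
Photons incident: 1.537 / 4.272×10⁻¹⁹ = 3.598×10¹⁸, i.e. 3.598×10¹⁸/6.022×10²³ = 5.975×10⁻⁶ mol.
Photons absorbed: 0.623 × 5.975×10⁻⁶ = 3.722×10⁻⁶ mol.
Product: Φ × n_abs = 0.0313 × 3.722×10⁻⁶ = 1.165×10⁻⁷ mol.
As a count: 1.165×10⁻⁷ × 6.022×10²³ = 7.02×10¹⁶.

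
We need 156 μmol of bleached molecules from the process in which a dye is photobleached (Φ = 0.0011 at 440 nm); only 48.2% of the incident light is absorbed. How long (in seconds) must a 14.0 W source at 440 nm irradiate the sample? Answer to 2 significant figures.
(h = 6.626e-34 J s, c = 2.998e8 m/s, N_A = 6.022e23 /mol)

t ≈ 5700 s

Product: 156 μmol = 1.56e-4 mol.
Photons that must be absorbed: 1.56e-4 / 0.0011 = 0.1418 mol.
Incident photons needed: 0.1418 / 0.482 = 0.2942 mol.
Photon energy: hc/λ = 4.515e-19 J; per mole, 2.719e5 J mol⁻¹.
Energy required: 0.2942 × 2.719e5 = 7.999e4 J.
Time: 7.999e4 J / 14 W = 5700 s.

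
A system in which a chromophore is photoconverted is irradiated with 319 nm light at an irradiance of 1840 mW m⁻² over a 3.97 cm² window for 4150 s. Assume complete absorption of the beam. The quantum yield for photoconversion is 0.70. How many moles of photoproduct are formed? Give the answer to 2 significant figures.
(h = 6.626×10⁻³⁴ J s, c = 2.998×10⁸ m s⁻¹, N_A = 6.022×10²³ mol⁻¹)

Photon energy at 319 nm: hc/λ = (6.626×10⁻³⁴)(2.998×10⁸)/(319×10⁻⁹) = 6.227×10⁻¹⁹ J.
Energy delivered: (1840 mW m⁻²)(3.97×10⁻⁴ m²)(4150 s) = 3.031 J.
Photons incident: 3.031 / 6.227×10⁻¹⁹ = 4.868×10¹⁸, i.e. 4.868×10¹⁸/6.022×10²³ = 8.084×10⁻⁶ mol.
Product: Φ × n_abs = 0.70 × 8.084×10⁻⁶ = 5.659×10⁻⁶ mol.

5.7×10⁻⁶ mol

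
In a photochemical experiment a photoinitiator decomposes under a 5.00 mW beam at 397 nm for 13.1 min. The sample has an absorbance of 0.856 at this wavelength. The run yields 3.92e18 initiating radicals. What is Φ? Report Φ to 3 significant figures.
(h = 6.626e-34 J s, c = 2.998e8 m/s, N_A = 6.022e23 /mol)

Product: 3.92e18 / 6.022e23 = 6.509e-6 mol.
Photon energy at 397 nm: hc/λ = (6.626e-34)(2.998e8)/(397e-9) = 5.004e-19 J.
Energy delivered: (5.00 mW)(786 s) = 3.930 J.
Photons incident: 3.930 / 5.004e-19 = 7.854e18, i.e. 7.854e18/6.022e23 = 1.304e-5 mol.
Fraction absorbed: 1 − 10^(−0.856) = 0.8607.
Photons absorbed: 0.8607 × 1.304e-5 = 1.122e-5 mol.
Φ = 6.509e-6 mol / 1.122e-5 mol photons = 0.580.

Φ = 0.580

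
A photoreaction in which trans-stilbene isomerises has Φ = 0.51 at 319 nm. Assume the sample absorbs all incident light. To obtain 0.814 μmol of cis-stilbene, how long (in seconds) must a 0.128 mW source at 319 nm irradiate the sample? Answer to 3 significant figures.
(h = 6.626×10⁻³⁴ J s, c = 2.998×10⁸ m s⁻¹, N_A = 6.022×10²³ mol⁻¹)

t ≈ 4680 s

Product: 0.814 μmol = 8.14×10⁻⁷ mol.
Photons that must be absorbed: 8.14×10⁻⁷ / 0.51 = 1.596×10⁻⁶ mol.
Photon energy: hc/λ = 6.227×10⁻¹⁹ J; per mole, 3.750×10⁵ J mol⁻¹.
Energy required: 1.596×10⁻⁶ × 3.750×10⁵ = 0.5985 J.
Time: 0.5985 J / 0.000128 W = 4680 s.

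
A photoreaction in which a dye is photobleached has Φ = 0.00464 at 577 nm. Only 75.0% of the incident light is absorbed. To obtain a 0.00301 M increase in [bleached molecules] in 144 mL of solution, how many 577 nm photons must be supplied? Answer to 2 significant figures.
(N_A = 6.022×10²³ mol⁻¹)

7.5×10²² photons

Product: (0.00301 M)(0.144 L) = 4.334×10⁻⁴ mol.
Photons that must be absorbed: 4.334×10⁻⁴ / 0.00464 = 0.09341 mol.
Incident photons needed: 0.09341 / 0.750 = 0.1245 mol.
Photon count: 0.1245 × 6.022×10²³ = 7.5×10²².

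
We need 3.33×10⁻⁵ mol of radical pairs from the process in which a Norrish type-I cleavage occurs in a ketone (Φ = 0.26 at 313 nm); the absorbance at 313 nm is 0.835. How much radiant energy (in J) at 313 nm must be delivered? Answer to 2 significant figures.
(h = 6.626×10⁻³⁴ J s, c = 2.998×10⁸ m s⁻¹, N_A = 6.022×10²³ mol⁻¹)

Photons that must be absorbed: 3.33×10⁻⁵ / 0.26 = 1.281×10⁻⁴ mol.
Fraction absorbed: 1 − 10^(−0.835) = 0.8538.
Incident photons needed: 1.281×10⁻⁴ / 0.8538 = 1.500×10⁻⁴ mol.
Photon energy: hc/λ = 6.347×10⁻¹⁹ J; per mole, 3.822×10⁵ J mol⁻¹.
Energy required: 1.500×10⁻⁴ × 3.822×10⁵ = 57 J.

57 J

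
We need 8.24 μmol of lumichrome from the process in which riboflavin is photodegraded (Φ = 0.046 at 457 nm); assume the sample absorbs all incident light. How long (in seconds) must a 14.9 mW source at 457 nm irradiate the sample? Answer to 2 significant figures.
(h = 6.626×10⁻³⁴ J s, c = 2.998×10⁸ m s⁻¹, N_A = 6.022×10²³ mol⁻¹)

Product: 8.24 μmol = 8.24×10⁻⁶ mol.
Photons that must be absorbed: 8.24×10⁻⁶ / 0.046 = 1.791×10⁻⁴ mol.
Photon energy: hc/λ = 4.347×10⁻¹⁹ J; per mole, 2.618×10⁵ J mol⁻¹.
Energy required: 1.791×10⁻⁴ × 2.618×10⁵ = 46.89 J.
Time: 46.89 J / 0.0149 W = 3100 s.

t ≈ 3100 s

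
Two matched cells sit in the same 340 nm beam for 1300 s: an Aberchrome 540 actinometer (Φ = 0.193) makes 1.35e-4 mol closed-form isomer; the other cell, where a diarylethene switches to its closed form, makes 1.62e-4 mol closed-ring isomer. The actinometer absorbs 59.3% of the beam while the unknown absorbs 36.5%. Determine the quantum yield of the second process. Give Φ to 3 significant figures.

Photons absorbed by the actinometer: 1.35e-4 / 0.193 = 6.995e-4 mol.
Incident flux: 6.995e-4 / 0.593 = 0.001180 einstein.
Absorbed by unknown: 0.365 × 0.001180 = 4.307e-4 mol.
Φ(unknown) = 1.62e-4 / 4.307e-4 = 0.376.

Φ = 0.376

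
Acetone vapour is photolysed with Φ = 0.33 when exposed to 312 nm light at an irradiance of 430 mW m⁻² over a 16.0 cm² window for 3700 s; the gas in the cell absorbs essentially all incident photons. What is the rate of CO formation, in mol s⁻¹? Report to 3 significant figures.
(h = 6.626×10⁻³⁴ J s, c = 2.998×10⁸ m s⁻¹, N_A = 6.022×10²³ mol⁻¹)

5.92×10⁻¹⁰ mol s⁻¹

Photon energy at 312 nm: hc/λ = (6.626×10⁻³⁴)(2.998×10⁸)/(312×10⁻⁹) = 6.367×10⁻¹⁹ J.
Energy delivered: (430 mW m⁻²)(16.0×10⁻⁴ m²)(3700 s) = 2.546 J.
Photons incident: 2.546 / 6.367×10⁻¹⁹ = 3.999×10¹⁸, i.e. 3.999×10¹⁸/6.022×10²³ = 6.641×10⁻⁶ mol.
Product formed: 0.33 × 6.641×10⁻⁶ = 2.192×10⁻⁶ mol.
Rate: 2.192×10⁻⁶ / 3700 s = 5.92×10⁻¹⁰ mol s⁻¹.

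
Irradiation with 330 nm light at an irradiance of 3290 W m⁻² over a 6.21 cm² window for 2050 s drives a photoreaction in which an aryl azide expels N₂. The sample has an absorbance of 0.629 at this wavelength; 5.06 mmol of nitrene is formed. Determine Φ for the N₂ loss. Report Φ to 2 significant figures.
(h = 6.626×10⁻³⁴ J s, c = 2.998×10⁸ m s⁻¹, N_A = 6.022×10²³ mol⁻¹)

Φ = 0.57

Product: 5.06 mmol = 0.00506 mol.
Photon energy at 330 nm: hc/λ = (6.626×10⁻³⁴)(2.998×10⁸)/(330×10⁻⁹) = 6.020×10⁻¹⁹ J.
Energy delivered: (3290 W m⁻²)(6.21×10⁻⁴ m²)(2050 s) = 4188 J.
Photons incident: 4188 / 6.020×10⁻¹⁹ = 6.957×10²¹, i.e. 6.957×10²¹/6.022×10²³ = 0.01155 mol.
Fraction absorbed: 1 − 10^(−0.629) = 0.7650.
Photons absorbed: 0.7650 × 0.01155 = 0.008836 mol.
Φ = 0.00506 mol / 0.008836 mol photons = 0.57.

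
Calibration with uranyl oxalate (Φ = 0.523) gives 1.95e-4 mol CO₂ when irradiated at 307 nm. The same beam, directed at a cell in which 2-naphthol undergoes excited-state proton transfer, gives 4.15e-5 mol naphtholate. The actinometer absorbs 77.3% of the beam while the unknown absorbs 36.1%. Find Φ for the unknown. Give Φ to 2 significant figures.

Φ = 0.24

Photons absorbed by the actinometer: 1.95e-4 / 0.523 = 3.728e-4 mol.
Incident flux: 3.728e-4 / 0.773 = 4.823e-4 einstein.
Absorbed by unknown: 0.361 × 4.823e-4 = 1.741e-4 mol.
Φ(unknown) = 4.15e-5 / 1.741e-4 = 0.24.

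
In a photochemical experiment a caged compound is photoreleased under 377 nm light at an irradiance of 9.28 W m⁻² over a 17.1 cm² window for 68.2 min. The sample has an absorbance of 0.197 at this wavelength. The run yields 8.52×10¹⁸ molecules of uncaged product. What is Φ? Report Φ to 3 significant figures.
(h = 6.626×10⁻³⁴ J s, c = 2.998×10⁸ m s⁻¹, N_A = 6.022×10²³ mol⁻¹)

Φ = 0.190

Product: 8.52×10¹⁸ / 6.022×10²³ = 1.415×10⁻⁵ mol.
Photon energy at 377 nm: hc/λ = (6.626×10⁻³⁴)(2.998×10⁸)/(377×10⁻⁹) = 5.269×10⁻¹⁹ J.
Energy delivered: (9.28 W m⁻²)(17.1×10⁻⁴ m²)(4092 s) = 64.94 J.
Photons incident: 64.94 / 5.269×10⁻¹⁹ = 1.232×10²⁰, i.e. 1.232×10²⁰/6.022×10²³ = 2.046×10⁻⁴ mol.
Fraction absorbed: 1 − 10^(−0.197) = 0.3647.
Photons absorbed: 0.3647 × 2.046×10⁻⁴ = 7.462×10⁻⁵ mol.
Φ = 1.415×10⁻⁵ mol / 7.462×10⁻⁵ mol photons = 0.190.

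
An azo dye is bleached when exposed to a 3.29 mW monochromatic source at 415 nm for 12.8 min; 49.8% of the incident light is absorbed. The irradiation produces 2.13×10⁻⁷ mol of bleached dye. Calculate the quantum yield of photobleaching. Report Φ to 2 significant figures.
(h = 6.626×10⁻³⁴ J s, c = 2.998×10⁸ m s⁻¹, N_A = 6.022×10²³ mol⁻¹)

Photon energy at 415 nm: hc/λ = (6.626×10⁻³⁴)(2.998×10⁸)/(415×10⁻⁹) = 4.787×10⁻¹⁹ J.
Energy delivered: (3.29 mW)(768 s) = 2.527 J.
Photons incident: 2.527 / 4.787×10⁻¹⁹ = 5.279×10¹⁸, i.e. 5.279×10¹⁸/6.022×10²³ = 8.766×10⁻⁶ mol.
Photons absorbed: 0.498 × 8.766×10⁻⁶ = 4.365×10⁻⁶ mol.
Φ = 2.13×10⁻⁷ mol / 4.365×10⁻⁶ mol photons = 0.049.

Φ = 0.049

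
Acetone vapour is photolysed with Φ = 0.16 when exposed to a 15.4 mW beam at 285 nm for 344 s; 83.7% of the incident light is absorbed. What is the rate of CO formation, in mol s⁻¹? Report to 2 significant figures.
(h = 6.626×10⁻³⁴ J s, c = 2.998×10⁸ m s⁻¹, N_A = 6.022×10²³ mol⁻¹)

4.9×10⁻⁹ mol s⁻¹

Photon energy at 285 nm: hc/λ = (6.626×10⁻³⁴)(2.998×10⁸)/(285×10⁻⁹) = 6.970×10⁻¹⁹ J.
Energy delivered: (15.4 mW)(344 s) = 5.298 J.
Photons incident: 5.298 / 6.970×10⁻¹⁹ = 7.601×10¹⁸, i.e. 7.601×10¹⁸/6.022×10²³ = 1.262×10⁻⁵ mol.
Photons absorbed: 0.837 × 1.262×10⁻⁵ = 1.056×10⁻⁵ mol.
Product formed: 0.16 × 1.056×10⁻⁵ = 1.690×10⁻⁶ mol.
Rate: 1.690×10⁻⁶ / 344 s = 4.9×10⁻⁹ mol s⁻¹.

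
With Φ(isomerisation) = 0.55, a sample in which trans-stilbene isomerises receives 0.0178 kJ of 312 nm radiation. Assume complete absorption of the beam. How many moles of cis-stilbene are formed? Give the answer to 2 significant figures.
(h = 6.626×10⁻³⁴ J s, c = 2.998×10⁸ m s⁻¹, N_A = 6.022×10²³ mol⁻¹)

2.6×10⁻⁵ mol

Photon energy at 312 nm: hc/λ = (6.626×10⁻³⁴)(2.998×10⁸)/(312×10⁻⁹) = 6.367×10⁻¹⁹ J.
Incident energy: 0.0178 kJ = 17.8 J.
Photons incident: 17.8 / 6.367×10⁻¹⁹ = 2.796×10¹⁹, i.e. 2.796×10¹⁹/6.022×10²³ = 4.643×10⁻⁵ mol.
Product: Φ × n_abs = 0.55 × 4.643×10⁻⁵ = 2.554×10⁻⁵ mol.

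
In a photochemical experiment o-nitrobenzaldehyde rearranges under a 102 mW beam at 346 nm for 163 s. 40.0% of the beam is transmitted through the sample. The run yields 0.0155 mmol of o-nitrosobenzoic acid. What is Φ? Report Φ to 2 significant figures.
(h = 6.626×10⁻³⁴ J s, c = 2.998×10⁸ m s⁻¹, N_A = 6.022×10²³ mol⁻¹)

Φ = 0.54

Product: 0.0155 mmol = 1.55×10⁻⁵ mol.
Photon energy at 346 nm: hc/λ = (6.626×10⁻³⁴)(2.998×10⁸)/(346×10⁻⁹) = 5.741×10⁻¹⁹ J.
Energy delivered: (102 mW)(163 s) = 16.63 J.
Photons incident: 16.63 / 5.741×10⁻¹⁹ = 2.897×10¹⁹, i.e. 2.897×10¹⁹/6.022×10²³ = 4.811×10⁻⁵ mol.
Fraction absorbed: 1 − 40.0/100 = 0.6000.
Photons absorbed: 0.6000 × 4.811×10⁻⁵ = 2.887×10⁻⁵ mol.
Φ = 1.55×10⁻⁵ mol / 2.887×10⁻⁵ mol photons = 0.54.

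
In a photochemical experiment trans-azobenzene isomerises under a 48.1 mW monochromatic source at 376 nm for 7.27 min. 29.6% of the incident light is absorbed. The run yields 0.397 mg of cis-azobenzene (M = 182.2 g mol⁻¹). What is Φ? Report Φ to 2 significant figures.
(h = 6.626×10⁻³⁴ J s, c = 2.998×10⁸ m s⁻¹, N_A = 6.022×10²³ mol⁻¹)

Φ = 0.11

Product: 0.397 mg / 182.2 g mol⁻¹ = 2.179×10⁻⁶ mol.
Photon energy at 376 nm: hc/λ = (6.626×10⁻³⁴)(2.998×10⁸)/(376×10⁻⁹) = 5.283×10⁻¹⁹ J.
Energy delivered: (48.1 mW)(436.2 s) = 20.98 J.
Photons incident: 20.98 / 5.283×10⁻¹⁹ = 3.971×10¹⁹, i.e. 3.971×10¹⁹/6.022×10²³ = 6.594×10⁻⁵ mol.
Photons absorbed: 0.296 × 6.594×10⁻⁵ = 1.952×10⁻⁵ mol.
Φ = 2.179×10⁻⁶ mol / 1.952×10⁻⁵ mol photons = 0.11.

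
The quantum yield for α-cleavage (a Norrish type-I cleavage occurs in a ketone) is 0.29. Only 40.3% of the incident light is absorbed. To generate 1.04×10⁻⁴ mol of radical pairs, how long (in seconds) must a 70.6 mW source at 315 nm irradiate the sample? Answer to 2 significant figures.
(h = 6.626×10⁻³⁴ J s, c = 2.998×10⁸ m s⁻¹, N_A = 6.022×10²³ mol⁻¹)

t ≈ 4800 s

Photons that must be absorbed: 1.04×10⁻⁴ / 0.29 = 3.586×10⁻⁴ mol.
Incident photons needed: 3.586×10⁻⁴ / 0.403 = 8.898×10⁻⁴ mol.
Photon energy: hc/λ = 6.306×10⁻¹⁹ J; per mole, 3.797×10⁵ J mol⁻¹.
Energy required: 8.898×10⁻⁴ × 3.797×10⁵ = 337.9 J.
Time: 337.9 J / 0.0706 W = 4800 s.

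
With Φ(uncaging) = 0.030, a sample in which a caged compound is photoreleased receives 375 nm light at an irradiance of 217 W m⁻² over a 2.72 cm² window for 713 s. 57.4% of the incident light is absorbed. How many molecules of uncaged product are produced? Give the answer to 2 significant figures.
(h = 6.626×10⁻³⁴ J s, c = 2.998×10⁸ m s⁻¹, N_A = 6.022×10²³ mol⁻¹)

Photon energy at 375 nm: hc/λ = (6.626×10⁻³⁴)(2.998×10⁸)/(375×10⁻⁹) = 5.297×10⁻¹⁹ J.
Energy delivered: (217 W m⁻²)(2.72×10⁻⁴ m²)(713 s) = 42.08 J.
Photons incident: 42.08 / 5.297×10⁻¹⁹ = 7.944×10¹⁹, i.e. 7.944×10¹⁹/6.022×10²³ = 1.319×10⁻⁴ mol.
Photons absorbed: 0.574 × 1.319×10⁻⁴ = 7.571×10⁻⁵ mol.
Product: Φ × n_abs = 0.030 × 7.571×10⁻⁵ = 2.271×10⁻⁶ mol.
As a count: 2.271×10⁻⁶ × 6.022×10²³ = 1.4×10¹⁸.

1.4×10¹⁸ molecules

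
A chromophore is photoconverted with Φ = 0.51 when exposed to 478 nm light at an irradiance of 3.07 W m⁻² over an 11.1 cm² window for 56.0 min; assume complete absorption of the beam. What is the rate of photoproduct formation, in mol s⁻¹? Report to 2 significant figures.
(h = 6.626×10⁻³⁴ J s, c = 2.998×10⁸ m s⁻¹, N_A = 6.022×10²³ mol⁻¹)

Photon energy at 478 nm: hc/λ = (6.626×10⁻³⁴)(2.998×10⁸)/(478×10⁻⁹) = 4.156×10⁻¹⁹ J.
Energy delivered: (3.07 W m⁻²)(11.1×10⁻⁴ m²)(3360 s) = 11.45 J.
Photons incident: 11.45 / 4.156×10⁻¹⁹ = 2.755×10¹⁹, i.e. 2.755×10¹⁹/6.022×10²³ = 4.575×10⁻⁵ mol.
Product formed: 0.51 × 4.575×10⁻⁵ = 2.333×10⁻⁵ mol.
Rate: 2.333×10⁻⁵ / 3360 s = 6.9×10⁻⁹ mol s⁻¹.

6.9×10⁻⁹ mol s⁻¹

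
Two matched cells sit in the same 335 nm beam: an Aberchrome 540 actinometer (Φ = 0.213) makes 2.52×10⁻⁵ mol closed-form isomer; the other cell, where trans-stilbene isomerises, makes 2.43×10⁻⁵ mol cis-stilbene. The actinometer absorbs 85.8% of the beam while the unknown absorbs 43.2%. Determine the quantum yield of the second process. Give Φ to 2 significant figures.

Photons absorbed by the actinometer: 2.52×10⁻⁵ / 0.213 = 1.183×10⁻⁴ mol.
Incident flux: 1.183×10⁻⁴ / 0.858 = 1.379×10⁻⁴ einstein.
Absorbed by unknown: 0.432 × 1.379×10⁻⁴ = 5.957×10⁻⁵ mol.
Φ(unknown) = 2.43×10⁻⁵ / 5.957×10⁻⁵ = 0.41.

Φ = 0.41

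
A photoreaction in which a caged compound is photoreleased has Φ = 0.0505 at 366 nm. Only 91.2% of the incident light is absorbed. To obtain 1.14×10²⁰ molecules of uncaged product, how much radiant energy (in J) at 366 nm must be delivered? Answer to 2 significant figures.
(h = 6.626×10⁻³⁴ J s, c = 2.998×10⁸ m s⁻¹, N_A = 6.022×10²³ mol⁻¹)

1300 J

Product: 1.14×10²⁰ / 6.022×10²³ = 1.893×10⁻⁴ mol.
Photons that must be absorbed: 1.893×10⁻⁴ / 0.0505 = 0.003749 mol.
Incident photons needed: 0.003749 / 0.912 = 0.004111 mol.
Photon energy: hc/λ = 5.428×10⁻¹⁹ J; per mole, 3.269×10⁵ J mol⁻¹.
Energy required: 0.004111 × 3.269×10⁵ = 1300 J.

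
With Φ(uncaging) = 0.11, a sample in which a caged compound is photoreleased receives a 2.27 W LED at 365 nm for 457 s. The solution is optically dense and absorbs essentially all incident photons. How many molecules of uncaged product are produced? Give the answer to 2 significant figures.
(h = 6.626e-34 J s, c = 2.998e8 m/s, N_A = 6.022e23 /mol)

Photon energy at 365 nm: hc/λ = (6.626e-34)(2.998e8)/(365e-9) = 5.442e-19 J.
Energy delivered: (2.27 W)(457 s) = 1037 J.
Photons incident: 1037 / 5.442e-19 = 1.906e21, i.e. 1.906e21/6.022e23 = 0.003165 mol.
Product: Φ × n_abs = 0.11 × 0.003165 = 3.482e-4 mol.
As a count: 3.482e-4 × 6.022e23 = 2.1e20.

2.1e20 molecules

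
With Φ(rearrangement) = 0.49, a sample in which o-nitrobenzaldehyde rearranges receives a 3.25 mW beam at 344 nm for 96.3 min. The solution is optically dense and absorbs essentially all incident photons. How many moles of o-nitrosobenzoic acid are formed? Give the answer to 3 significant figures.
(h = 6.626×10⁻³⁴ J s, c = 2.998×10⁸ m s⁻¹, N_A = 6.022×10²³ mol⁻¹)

Photon energy at 344 nm: hc/λ = (6.626×10⁻³⁴)(2.998×10⁸)/(344×10⁻⁹) = 5.775×10⁻¹⁹ J.
Energy delivered: (3.25 mW)(5778 s) = 18.78 J.
Photons incident: 18.78 / 5.775×10⁻¹⁹ = 3.252×10¹⁹, i.e. 3.252×10¹⁹/6.022×10²³ = 5.400×10⁻⁵ mol.
Product: Φ × n_abs = 0.49 × 5.400×10⁻⁵ = 2.646×10⁻⁵ mol.

2.65×10⁻⁵ mol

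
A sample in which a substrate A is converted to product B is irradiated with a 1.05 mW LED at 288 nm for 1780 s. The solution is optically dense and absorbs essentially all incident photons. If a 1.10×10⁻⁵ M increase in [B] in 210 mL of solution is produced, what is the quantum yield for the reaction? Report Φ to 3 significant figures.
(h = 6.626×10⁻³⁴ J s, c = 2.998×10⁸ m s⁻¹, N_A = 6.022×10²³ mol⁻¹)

Product: (1.10×10⁻⁵ M)(0.21 L) = 2.310×10⁻⁶ mol.
Photon energy at 288 nm: hc/λ = (6.626×10⁻³⁴)(2.998×10⁸)/(288×10⁻⁹) = 6.897×10⁻¹⁹ J.
Energy delivered: (1.05 mW)(1780 s) = 1.869 J.
Photons incident: 1.869 / 6.897×10⁻¹⁹ = 2.710×10¹⁸, i.e. 2.710×10¹⁸/6.022×10²³ = 4.500×10⁻⁶ mol.
Φ = 2.310×10⁻⁶ mol / 4.500×10⁻⁶ mol photons = 0.513.

Φ = 0.513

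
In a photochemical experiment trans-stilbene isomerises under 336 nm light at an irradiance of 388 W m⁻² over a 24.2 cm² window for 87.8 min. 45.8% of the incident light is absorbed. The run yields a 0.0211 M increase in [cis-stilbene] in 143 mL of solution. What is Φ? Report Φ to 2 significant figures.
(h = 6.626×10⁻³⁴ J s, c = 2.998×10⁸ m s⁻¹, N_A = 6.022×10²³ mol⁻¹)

Product: (0.0211 M)(0.143 L) = 0.003017 mol.
Photon energy at 336 nm: hc/λ = (6.626×10⁻³⁴)(2.998×10⁸)/(336×10⁻⁹) = 5.912×10⁻¹⁹ J.
Energy delivered: (388 W m⁻²)(24.2×10⁻⁴ m²)(5268 s) = 4946 J.
Photons incident: 4946 / 5.912×10⁻¹⁹ = 8.366×10²¹, i.e. 8.366×10²¹/6.022×10²³ = 0.01389 mol.
Photons absorbed: 0.458 × 0.01389 = 0.006362 mol.
Φ = 0.003017 mol / 0.006362 mol photons = 0.47.

Φ = 0.47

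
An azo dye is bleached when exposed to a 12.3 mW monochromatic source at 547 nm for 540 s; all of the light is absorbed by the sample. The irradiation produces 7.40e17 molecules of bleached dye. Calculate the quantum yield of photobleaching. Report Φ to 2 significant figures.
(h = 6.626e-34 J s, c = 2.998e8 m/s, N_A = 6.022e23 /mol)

Product: 7.40e17 / 6.022e23 = 1.229e-6 mol.
Photon energy at 547 nm: hc/λ = (6.626e-34)(2.998e8)/(547e-9) = 3.632e-19 J.
Energy delivered: (12.3 mW)(540 s) = 6.642 J.
Photons incident: 6.642 / 3.632e-19 = 1.829e19, i.e. 1.829e19/6.022e23 = 3.037e-5 mol.
Φ = 1.229e-6 mol / 3.037e-5 mol photons = 0.040.

Φ = 0.040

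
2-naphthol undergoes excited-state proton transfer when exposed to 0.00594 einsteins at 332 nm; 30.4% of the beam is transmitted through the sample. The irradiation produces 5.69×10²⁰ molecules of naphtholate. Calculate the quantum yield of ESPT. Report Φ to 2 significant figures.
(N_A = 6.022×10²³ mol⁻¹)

Product: 5.69×10²⁰ / 6.022×10²³ = 9.449×10⁻⁴ mol.
Fraction absorbed: 1 − 30.4/100 = 0.6960.
Photons absorbed: 0.6960 × 0.00594 = 0.004134 mol.
Φ = 9.449×10⁻⁴ mol / 0.004134 mol photons = 0.23.

Φ = 0.23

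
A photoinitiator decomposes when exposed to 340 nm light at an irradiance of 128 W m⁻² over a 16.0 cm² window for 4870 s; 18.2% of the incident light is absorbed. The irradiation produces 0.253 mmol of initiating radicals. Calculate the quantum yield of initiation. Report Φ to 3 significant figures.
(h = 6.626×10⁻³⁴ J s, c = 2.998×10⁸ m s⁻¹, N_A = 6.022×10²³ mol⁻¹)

Product: 0.253 mmol = 2.53×10⁻⁴ mol.
Photon energy at 340 nm: hc/λ = (6.626×10⁻³⁴)(2.998×10⁸)/(340×10⁻⁹) = 5.843×10⁻¹⁹ J.
Energy delivered: (128 W m⁻²)(16.0×10⁻⁴ m²)(4870 s) = 997.4 J.
Photons incident: 997.4 / 5.843×10⁻¹⁹ = 1.707×10²¹, i.e. 1.707×10²¹/6.022×10²³ = 0.002835 mol.
Photons absorbed: 0.182 × 0.002835 = 5.160×10⁻⁴ mol.
Φ = 2.53×10⁻⁴ mol / 5.160×10⁻⁴ mol photons = 0.490.

Φ = 0.490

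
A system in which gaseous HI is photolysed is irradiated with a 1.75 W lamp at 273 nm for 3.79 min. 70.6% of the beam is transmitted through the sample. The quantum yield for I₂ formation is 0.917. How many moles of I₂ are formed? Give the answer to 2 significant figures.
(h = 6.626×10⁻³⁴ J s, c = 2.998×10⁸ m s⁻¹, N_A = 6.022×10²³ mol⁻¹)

2.4×10⁻⁴ mol

Photon energy at 273 nm: hc/λ = (6.626×10⁻³⁴)(2.998×10⁸)/(273×10⁻⁹) = 7.276×10⁻¹⁹ J.
Energy delivered: (1.75 W)(227.4 s) = 398.0 J.
Photons incident: 398.0 / 7.276×10⁻¹⁹ = 5.470×10²⁰, i.e. 5.470×10²⁰/6.022×10²³ = 9.083×10⁻⁴ mol.
Fraction absorbed: 1 − 70.6/100 = 0.2940.
Photons absorbed: 0.2940 × 9.083×10⁻⁴ = 2.670×10⁻⁴ mol.
Product: Φ × n_abs = 0.917 × 2.670×10⁻⁴ = 2.448×10⁻⁴ mol.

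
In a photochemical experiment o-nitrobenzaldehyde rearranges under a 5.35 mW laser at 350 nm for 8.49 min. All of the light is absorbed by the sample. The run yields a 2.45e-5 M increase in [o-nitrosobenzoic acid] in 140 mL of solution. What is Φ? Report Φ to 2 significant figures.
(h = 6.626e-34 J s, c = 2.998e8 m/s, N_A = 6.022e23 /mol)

Φ = 0.43

Product: (2.45e-5 M)(0.14 L) = 3.430e-6 mol.
Photon energy at 350 nm: hc/λ = (6.626e-34)(2.998e8)/(350e-9) = 5.676e-19 J.
Energy delivered: (5.35 mW)(509.4 s) = 2.725 J.
Photons incident: 2.725 / 5.676e-19 = 4.801e18, i.e. 4.801e18/6.022e23 = 7.972e-6 mol.
Φ = 3.430e-6 mol / 7.972e-6 mol photons = 0.43.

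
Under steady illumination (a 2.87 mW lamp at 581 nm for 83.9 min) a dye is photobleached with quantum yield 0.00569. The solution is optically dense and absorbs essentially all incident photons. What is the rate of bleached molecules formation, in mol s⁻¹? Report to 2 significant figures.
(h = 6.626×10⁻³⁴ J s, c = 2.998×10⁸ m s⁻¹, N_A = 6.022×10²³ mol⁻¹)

7.9×10⁻¹¹ mol s⁻¹

Photon energy at 581 nm: hc/λ = (6.626×10⁻³⁴)(2.998×10⁸)/(581×10⁻⁹) = 3.419×10⁻¹⁹ J.
Energy delivered: (2.87 mW)(5034 s) = 14.45 J.
Photons incident: 14.45 / 3.419×10⁻¹⁹ = 4.226×10¹⁹, i.e. 4.226×10¹⁹/6.022×10²³ = 7.018×10⁻⁵ mol.
Product formed: 0.00569 × 7.018×10⁻⁵ = 3.993×10⁻⁷ mol.
Rate: 3.993×10⁻⁷ / 5034 s = 7.9×10⁻¹¹ mol s⁻¹.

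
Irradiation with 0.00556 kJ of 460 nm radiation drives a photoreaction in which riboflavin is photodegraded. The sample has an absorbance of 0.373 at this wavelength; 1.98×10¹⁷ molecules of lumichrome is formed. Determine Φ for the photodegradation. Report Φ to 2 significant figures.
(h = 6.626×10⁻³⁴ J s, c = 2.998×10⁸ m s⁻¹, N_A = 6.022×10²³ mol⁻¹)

Φ = 0.027

Product: 1.98×10¹⁷ / 6.022×10²³ = 3.288×10⁻⁷ mol.
Photon energy at 460 nm: hc/λ = (6.626×10⁻³⁴)(2.998×10⁸)/(460×10⁻⁹) = 4.318×10⁻¹⁹ J.
Incident energy: 0.00556 kJ = 5.56 J.
Photons incident: 5.56 / 4.318×10⁻¹⁹ = 1.288×10¹⁹, i.e. 1.288×10¹⁹/6.022×10²³ = 2.139×10⁻⁵ mol.
Fraction absorbed: 1 − 10^(−0.373) = 0.5764.
Photons absorbed: 0.5764 × 2.139×10⁻⁵ = 1.233×10⁻⁵ mol.
Φ = 3.288×10⁻⁷ mol / 1.233×10⁻⁵ mol photons = 0.027.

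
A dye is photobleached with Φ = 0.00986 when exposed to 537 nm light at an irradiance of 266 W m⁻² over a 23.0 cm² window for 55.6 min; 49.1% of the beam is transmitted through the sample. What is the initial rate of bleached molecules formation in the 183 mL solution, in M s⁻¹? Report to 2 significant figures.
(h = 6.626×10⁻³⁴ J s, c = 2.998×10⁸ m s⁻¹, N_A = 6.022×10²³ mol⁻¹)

7.5×10⁻⁸ M s⁻¹

Photon energy at 537 nm: hc/λ = (6.626×10⁻³⁴)(2.998×10⁸)/(537×10⁻⁹) = 3.699×10⁻¹⁹ J.
Energy delivered: (266 W m⁻²)(23.0×10⁻⁴ m²)(3336 s) = 2041 J.
Photons incident: 2041 / 3.699×10⁻¹⁹ = 5.518×10²¹, i.e. 5.518×10²¹/6.022×10²³ = 0.009163 mol.
Fraction absorbed: 1 − 49.1/100 = 0.5090.
Photons absorbed: 0.5090 × 0.009163 = 0.004664 mol.
Product formed: 0.00986 × 0.004664 = 4.599×10⁻⁵ mol.
Rate: 4.599×10⁻⁵ mol / (3336 s × 0.183 L) = 7.5×10⁻⁸ M s⁻¹.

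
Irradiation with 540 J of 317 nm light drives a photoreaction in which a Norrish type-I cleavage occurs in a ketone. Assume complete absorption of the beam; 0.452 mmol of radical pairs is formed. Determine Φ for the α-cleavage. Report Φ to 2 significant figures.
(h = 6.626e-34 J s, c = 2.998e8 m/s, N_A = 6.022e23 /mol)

Product: 0.452 mmol = 4.52e-4 mol.
Photon energy at 317 nm: hc/λ = (6.626e-34)(2.998e8)/(317e-9) = 6.266e-19 J.
Photons incident: 540 / 6.266e-19 = 8.618e20, i.e. 8.618e20/6.022e23 = 0.001431 mol.
Φ = 4.52e-4 mol / 0.001431 mol photons = 0.32.

Φ = 0.32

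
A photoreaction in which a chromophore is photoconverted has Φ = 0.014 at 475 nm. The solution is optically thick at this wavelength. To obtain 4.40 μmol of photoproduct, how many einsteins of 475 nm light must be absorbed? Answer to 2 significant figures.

Product: 4.40 μmol = 4.40×10⁻⁶ mol.
Photons that must be absorbed: 4.40×10⁻⁶ / 0.014 = 3.143×10⁻⁴ mol.

3.1×10⁻⁴ einstein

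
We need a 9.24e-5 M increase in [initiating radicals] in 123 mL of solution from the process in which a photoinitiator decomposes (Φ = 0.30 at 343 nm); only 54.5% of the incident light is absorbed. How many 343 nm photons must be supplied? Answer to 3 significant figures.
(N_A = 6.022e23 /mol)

Product: (9.24e-5 M)(0.123 L) = 1.137e-5 mol.
Photons that must be absorbed: 1.137e-5 / 0.30 = 3.790e-5 mol.
Incident photons needed: 3.790e-5 / 0.545 = 6.954e-5 mol.
Photon count: 6.954e-5 × 6.022e23 = 4.19e19.

4.19e19 photons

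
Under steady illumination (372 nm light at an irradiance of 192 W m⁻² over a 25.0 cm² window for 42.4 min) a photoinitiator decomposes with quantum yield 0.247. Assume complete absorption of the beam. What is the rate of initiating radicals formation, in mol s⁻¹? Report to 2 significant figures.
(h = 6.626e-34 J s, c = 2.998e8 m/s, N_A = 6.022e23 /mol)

Photon energy at 372 nm: hc/λ = (6.626e-34)(2.998e8)/(372e-9) = 5.340e-19 J.
Energy delivered: (192 W m⁻²)(25.0e-4 m²)(2544 s) = 1221 J.
Photons incident: 1221 / 5.340e-19 = 2.287e21, i.e. 2.287e21/6.022e23 = 0.003798 mol.
Product formed: 0.247 × 0.003798 = 9.381e-4 mol.
Rate: 9.381e-4 / 2544 s = 3.7e-7 mol s⁻¹.

3.7e-7 mol s⁻¹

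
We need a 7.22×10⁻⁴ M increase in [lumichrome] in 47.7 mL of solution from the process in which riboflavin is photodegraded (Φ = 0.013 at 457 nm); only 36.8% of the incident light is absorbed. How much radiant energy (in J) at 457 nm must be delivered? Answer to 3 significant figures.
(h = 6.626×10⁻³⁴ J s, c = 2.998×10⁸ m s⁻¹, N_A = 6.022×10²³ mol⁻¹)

1880 J

Product: (7.22×10⁻⁴ M)(0.0477 L) = 3.444×10⁻⁵ mol.
Photons that must be absorbed: 3.444×10⁻⁵ / 0.013 = 0.002649 mol.
Incident photons needed: 0.002649 / 0.368 = 0.007198 mol.
Photon energy: hc/λ = 4.347×10⁻¹⁹ J; per mole, 2.618×10⁵ J mol⁻¹.
Energy required: 0.007198 × 2.618×10⁵ = 1880 J.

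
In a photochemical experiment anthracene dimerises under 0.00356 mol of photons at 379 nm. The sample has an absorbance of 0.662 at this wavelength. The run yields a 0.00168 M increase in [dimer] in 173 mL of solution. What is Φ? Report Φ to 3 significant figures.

Φ = 0.104

Product: (0.00168 M)(0.173 L) = 2.906×10⁻⁴ mol.
Fraction absorbed: 1 − 10^(−0.662) = 0.7822.
Photons absorbed: 0.7822 × 0.00356 = 0.002785 mol.
Φ = 2.906×10⁻⁴ mol / 0.002785 mol photons = 0.104.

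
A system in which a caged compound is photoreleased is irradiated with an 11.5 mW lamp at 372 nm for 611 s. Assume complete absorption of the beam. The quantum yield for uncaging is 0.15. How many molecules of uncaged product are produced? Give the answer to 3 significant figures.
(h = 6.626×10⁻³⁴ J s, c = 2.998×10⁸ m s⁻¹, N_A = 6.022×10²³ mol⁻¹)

Photon energy at 372 nm: hc/λ = (6.626×10⁻³⁴)(2.998×10⁸)/(372×10⁻⁹) = 5.340×10⁻¹⁹ J.
Energy delivered: (11.5 mW)(611 s) = 7.026 J.
Photons incident: 7.026 / 5.340×10⁻¹⁹ = 1.316×10¹⁹, i.e. 1.316×10¹⁹/6.022×10²³ = 2.185×10⁻⁵ mol.
Product: Φ × n_abs = 0.15 × 2.185×10⁻⁵ = 3.278×10⁻⁶ mol.
As a count: 3.278×10⁻⁶ × 6.022×10²³ = 1.97×10¹⁸.

1.97×10¹⁸ molecules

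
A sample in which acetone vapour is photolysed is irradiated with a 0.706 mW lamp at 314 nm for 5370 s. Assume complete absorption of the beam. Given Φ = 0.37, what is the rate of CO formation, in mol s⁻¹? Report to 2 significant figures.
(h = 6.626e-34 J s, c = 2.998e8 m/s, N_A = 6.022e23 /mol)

6.9e-10 mol s⁻¹

Photon energy at 314 nm: hc/λ = (6.626e-34)(2.998e8)/(314e-9) = 6.326e-19 J.
Energy delivered: (0.706 mW)(5370 s) = 3.791 J.
Photons incident: 3.791 / 6.326e-19 = 5.993e18, i.e. 5.993e18/6.022e23 = 9.952e-6 mol.
Product formed: 0.37 × 9.952e-6 = 3.682e-6 mol.
Rate: 3.682e-6 / 5370 s = 6.9e-10 mol s⁻¹.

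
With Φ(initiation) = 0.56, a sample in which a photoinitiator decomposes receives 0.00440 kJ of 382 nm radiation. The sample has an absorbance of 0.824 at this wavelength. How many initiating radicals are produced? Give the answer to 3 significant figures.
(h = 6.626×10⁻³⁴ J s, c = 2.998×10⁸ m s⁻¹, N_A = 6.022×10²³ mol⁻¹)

4.03×10¹⁸ initiating radicals

Photon energy at 382 nm: hc/λ = (6.626×10⁻³⁴)(2.998×10⁸)/(382×10⁻⁹) = 5.200×10⁻¹⁹ J.
Incident energy: 0.00440 kJ = 4.40 J.
Photons incident: 4.40 / 5.200×10⁻¹⁹ = 8.462×10¹⁸, i.e. 8.462×10¹⁸/6.022×10²³ = 1.405×10⁻⁵ mol.
Fraction absorbed: 1 − 10^(−0.824) = 0.8500.
Photons absorbed: 0.8500 × 1.405×10⁻⁵ = 1.194×10⁻⁵ mol.
Product: Φ × n_abs = 0.56 × 1.194×10⁻⁵ = 6.686×10⁻⁶ mol.
As a count: 6.686×10⁻⁶ × 6.022×10²³ = 4.03×10¹⁸.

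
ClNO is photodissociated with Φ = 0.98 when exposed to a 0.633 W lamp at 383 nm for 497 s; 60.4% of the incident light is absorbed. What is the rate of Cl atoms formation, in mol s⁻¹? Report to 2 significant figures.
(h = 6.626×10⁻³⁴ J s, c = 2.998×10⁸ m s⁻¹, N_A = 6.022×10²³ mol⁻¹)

Photon energy at 383 nm: hc/λ = (6.626×10⁻³⁴)(2.998×10⁸)/(383×10⁻⁹) = 5.187×10⁻¹⁹ J.
Energy delivered: (0.633 W)(497 s) = 314.6 J.
Photons incident: 314.6 / 5.187×10⁻¹⁹ = 6.065×10²⁰, i.e. 6.065×10²⁰/6.022×10²³ = 0.001007 mol.
Photons absorbed: 0.604 × 0.001007 = 6.082×10⁻⁴ mol.
Product formed: 0.98 × 6.082×10⁻⁴ = 5.960×10⁻⁴ mol.
Rate: 5.960×10⁻⁴ / 497 s = 1.2×10⁻⁶ mol s⁻¹.

1.2×10⁻⁶ mol s⁻¹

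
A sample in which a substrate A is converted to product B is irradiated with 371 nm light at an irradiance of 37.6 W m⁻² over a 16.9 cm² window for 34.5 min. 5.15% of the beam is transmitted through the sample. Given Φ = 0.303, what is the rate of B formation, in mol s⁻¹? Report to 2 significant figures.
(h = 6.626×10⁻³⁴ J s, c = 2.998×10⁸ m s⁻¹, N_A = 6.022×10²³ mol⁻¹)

5.7×10⁻⁸ mol s⁻¹

Photon energy at 371 nm: hc/λ = (6.626×10⁻³⁴)(2.998×10⁸)/(371×10⁻⁹) = 5.354×10⁻¹⁹ J.
Energy delivered: (37.6 W m⁻²)(16.9×10⁻⁴ m²)(2070 s) = 131.5 J.
Photons incident: 131.5 / 5.354×10⁻¹⁹ = 2.456×10²⁰, i.e. 2.456×10²⁰/6.022×10²³ = 4.078×10⁻⁴ mol.
Fraction absorbed: 1 − 5.15/100 = 0.9485.
Photons absorbed: 0.9485 × 4.078×10⁻⁴ = 3.868×10⁻⁴ mol.
Product formed: 0.303 × 3.868×10⁻⁴ = 1.172×10⁻⁴ mol.
Rate: 1.172×10⁻⁴ / 2070 s = 5.7×10⁻⁸ mol s⁻¹.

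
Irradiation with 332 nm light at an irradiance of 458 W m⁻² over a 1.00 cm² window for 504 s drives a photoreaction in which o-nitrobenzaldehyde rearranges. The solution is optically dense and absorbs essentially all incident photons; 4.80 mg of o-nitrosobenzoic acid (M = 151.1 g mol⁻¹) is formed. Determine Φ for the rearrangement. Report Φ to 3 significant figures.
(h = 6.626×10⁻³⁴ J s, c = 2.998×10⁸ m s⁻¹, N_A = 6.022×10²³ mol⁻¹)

Product: 4.80 mg / 151.1 g mol⁻¹ = 3.177×10⁻⁵ mol.
Photon energy at 332 nm: hc/λ = (6.626×10⁻³⁴)(2.998×10⁸)/(332×10⁻⁹) = 5.983×10⁻¹⁹ J.
Energy delivered: (458 W m⁻²)(1.00×10⁻⁴ m²)(504 s) = 23.08 J.
Photons incident: 23.08 / 5.983×10⁻¹⁹ = 3.858×10¹⁹, i.e. 3.858×10¹⁹/6.022×10²³ = 6.407×10⁻⁵ mol.
Φ = 3.177×10⁻⁵ mol / 6.407×10⁻⁵ mol photons = 0.496.

Φ = 0.496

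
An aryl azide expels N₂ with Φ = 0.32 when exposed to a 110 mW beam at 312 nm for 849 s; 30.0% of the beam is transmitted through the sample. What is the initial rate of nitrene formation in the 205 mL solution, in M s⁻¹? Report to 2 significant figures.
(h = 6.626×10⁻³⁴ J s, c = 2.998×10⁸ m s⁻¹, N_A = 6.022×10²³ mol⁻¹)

Photon energy at 312 nm: hc/λ = (6.626×10⁻³⁴)(2.998×10⁸)/(312×10⁻⁹) = 6.367×10⁻¹⁹ J.
Energy delivered: (110 mW)(849 s) = 93.39 J.
Photons incident: 93.39 / 6.367×10⁻¹⁹ = 1.467×10²⁰, i.e. 1.467×10²⁰/6.022×10²³ = 2.436×10⁻⁴ mol.
Fraction absorbed: 1 − 30.0/100 = 0.7000.
Photons absorbed: 0.7000 × 2.436×10⁻⁴ = 1.705×10⁻⁴ mol.
Product formed: 0.32 × 1.705×10⁻⁴ = 5.456×10⁻⁵ mol.
Rate: 5.456×10⁻⁵ mol / (849 s × 0.205 L) = 3.1×10⁻⁷ M s⁻¹.

3.1×10⁻⁷ M s⁻¹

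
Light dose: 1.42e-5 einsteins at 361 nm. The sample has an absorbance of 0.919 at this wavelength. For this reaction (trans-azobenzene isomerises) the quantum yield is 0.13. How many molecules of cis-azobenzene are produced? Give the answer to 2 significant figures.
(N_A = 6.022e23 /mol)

9.8e17 molecules

Fraction absorbed: 1 − 10^(−0.919) = 0.8795.
Photons absorbed: 0.8795 × 1.42e-5 = 1.249e-5 mol.
Product: Φ × n_abs = 0.13 × 1.249e-5 = 1.624e-6 mol.
As a count: 1.624e-6 × 6.022e23 = 9.8e17.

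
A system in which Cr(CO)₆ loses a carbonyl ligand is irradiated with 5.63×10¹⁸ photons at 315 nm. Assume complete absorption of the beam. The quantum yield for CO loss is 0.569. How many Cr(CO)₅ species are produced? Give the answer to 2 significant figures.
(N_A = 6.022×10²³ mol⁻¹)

3.2×10¹⁸ species

Moles of photons: 5.63×10¹⁸ / 6.022×10²³ = 9.349×10⁻⁶ mol.
Product: Φ × n_abs = 0.569 × 9.349×10⁻⁶ = 5.320×10⁻⁶ mol.
As a count: 5.320×10⁻⁶ × 6.022×10²³ = 3.2×10¹⁸.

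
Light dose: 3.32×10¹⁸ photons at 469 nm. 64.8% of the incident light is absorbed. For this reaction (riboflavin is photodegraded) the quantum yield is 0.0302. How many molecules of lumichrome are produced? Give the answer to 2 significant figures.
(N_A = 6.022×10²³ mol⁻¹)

6.5×10¹⁶ molecules

Moles of photons: 3.32×10¹⁸ / 6.022×10²³ = 5.513×10⁻⁶ mol.
Photons absorbed: 0.648 × 5.513×10⁻⁶ = 3.572×10⁻⁶ mol.
Product: Φ × n_abs = 0.0302 × 3.572×10⁻⁶ = 1.079×10⁻⁷ mol.
As a count: 1.079×10⁻⁷ × 6.022×10²³ = 6.5×10¹⁶.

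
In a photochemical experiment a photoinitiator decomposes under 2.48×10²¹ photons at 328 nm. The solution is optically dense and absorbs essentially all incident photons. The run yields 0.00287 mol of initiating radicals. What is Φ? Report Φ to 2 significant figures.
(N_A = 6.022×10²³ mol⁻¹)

Moles of photons: 2.48×10²¹ / 6.022×10²³ = 0.004118 mol.
Φ = 0.00287 mol / 0.004118 mol photons = 0.70.

Φ = 0.70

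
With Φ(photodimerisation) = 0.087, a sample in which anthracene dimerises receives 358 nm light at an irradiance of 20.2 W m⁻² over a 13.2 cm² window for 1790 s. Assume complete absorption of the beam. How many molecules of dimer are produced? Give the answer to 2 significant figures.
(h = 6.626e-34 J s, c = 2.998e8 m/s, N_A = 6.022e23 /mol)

7.5e18 molecules

Photon energy at 358 nm: hc/λ = (6.626e-34)(2.998e8)/(358e-9) = 5.549e-19 J.
Energy delivered: (20.2 W m⁻²)(13.2e-4 m²)(1790 s) = 47.73 J.
Photons incident: 47.73 / 5.549e-19 = 8.602e19, i.e. 8.602e19/6.022e23 = 1.428e-4 mol.
Product: Φ × n_abs = 0.087 × 1.428e-4 = 1.242e-5 mol.
As a count: 1.242e-5 × 6.022e23 = 7.5e18.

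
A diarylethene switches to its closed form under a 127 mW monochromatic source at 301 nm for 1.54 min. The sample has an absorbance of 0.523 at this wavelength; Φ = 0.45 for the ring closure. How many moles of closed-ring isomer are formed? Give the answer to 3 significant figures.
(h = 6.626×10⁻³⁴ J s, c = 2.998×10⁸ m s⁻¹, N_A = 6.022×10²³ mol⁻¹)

9.30×10⁻⁶ mol

Photon energy at 301 nm: hc/λ = (6.626×10⁻³⁴)(2.998×10⁸)/(301×10⁻⁹) = 6.600×10⁻¹⁹ J.
Energy delivered: (127 mW)(92.4 s) = 11.73 J.
Photons incident: 11.73 / 6.600×10⁻¹⁹ = 1.777×10¹⁹, i.e. 1.777×10¹⁹/6.022×10²³ = 2.951×10⁻⁵ mol.
Fraction absorbed: 1 − 10^(−0.523) = 0.7001.
Photons absorbed: 0.7001 × 2.951×10⁻⁵ = 2.066×10⁻⁵ mol.
Product: Φ × n_abs = 0.45 × 2.066×10⁻⁵ = 9.297×10⁻⁶ mol.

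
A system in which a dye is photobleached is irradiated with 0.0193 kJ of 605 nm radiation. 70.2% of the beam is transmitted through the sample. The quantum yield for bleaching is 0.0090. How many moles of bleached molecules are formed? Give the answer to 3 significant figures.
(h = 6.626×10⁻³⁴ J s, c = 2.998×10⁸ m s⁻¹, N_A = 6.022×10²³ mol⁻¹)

2.62×10⁻⁷ mol

Photon energy at 605 nm: hc/λ = (6.626×10⁻³⁴)(2.998×10⁸)/(605×10⁻⁹) = 3.283×10⁻¹⁹ J.
Incident energy: 0.0193 kJ = 19.3 J.
Photons incident: 19.3 / 3.283×10⁻¹⁹ = 5.879×10¹⁹, i.e. 5.879×10¹⁹/6.022×10²³ = 9.763×10⁻⁵ mol.
Fraction absorbed: 1 − 70.2/100 = 0.2980.
Photons absorbed: 0.2980 × 9.763×10⁻⁵ = 2.909×10⁻⁵ mol.
Product: Φ × n_abs = 0.0090 × 2.909×10⁻⁵ = 2.618×10⁻⁷ mol.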